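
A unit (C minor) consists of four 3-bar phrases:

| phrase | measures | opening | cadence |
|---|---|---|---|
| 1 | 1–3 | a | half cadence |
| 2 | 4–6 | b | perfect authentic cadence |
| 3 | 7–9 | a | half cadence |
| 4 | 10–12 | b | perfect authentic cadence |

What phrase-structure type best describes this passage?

repeated period

The cadence pattern HC–PAC–HC–PAC is weak–strong twice, and phrases 3–4 restate phrases 1–2: a period heard twice, not a double period (which would end weakly at phrase 2).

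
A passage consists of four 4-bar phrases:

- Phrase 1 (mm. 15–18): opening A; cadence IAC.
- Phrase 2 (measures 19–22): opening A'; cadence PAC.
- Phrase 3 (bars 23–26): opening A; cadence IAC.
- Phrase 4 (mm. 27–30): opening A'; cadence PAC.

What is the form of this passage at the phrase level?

repeated period

The cadence pattern IAC–PAC–IAC–PAC is weak–strong twice, and phrases 3–4 restate phrases 1–2: a period heard twice, not a double period (which would end weakly at phrase 2).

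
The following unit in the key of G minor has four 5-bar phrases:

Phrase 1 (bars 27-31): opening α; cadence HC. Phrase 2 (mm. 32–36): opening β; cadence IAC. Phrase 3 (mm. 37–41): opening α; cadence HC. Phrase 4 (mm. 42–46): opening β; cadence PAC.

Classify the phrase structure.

Four phrases in two halves: the first half (mm. 27–36) ends with an imperfect authentic cadence, the second (mm. 37–46) with a perfect authentic cadence — a large antecedent–consequent pair, i.e. a double period.
Phrase 3 begins with the same material as phrase 1, making it parallel.

parallel double period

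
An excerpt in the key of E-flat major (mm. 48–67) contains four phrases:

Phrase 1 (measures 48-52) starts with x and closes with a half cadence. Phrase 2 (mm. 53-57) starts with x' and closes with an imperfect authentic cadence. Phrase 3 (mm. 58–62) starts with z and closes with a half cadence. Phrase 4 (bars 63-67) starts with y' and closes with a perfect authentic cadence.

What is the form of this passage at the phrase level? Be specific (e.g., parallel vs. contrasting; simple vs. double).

Four phrases in two halves: the first half (mm. 48–57) ends with an imperfect authentic cadence, the second (mm. 58-67) with a perfect authentic cadence — a large antecedent–consequent pair, i.e. a double period.
Phrase 3 begins with different material from phrase 1, making it contrasting.

contrasting double period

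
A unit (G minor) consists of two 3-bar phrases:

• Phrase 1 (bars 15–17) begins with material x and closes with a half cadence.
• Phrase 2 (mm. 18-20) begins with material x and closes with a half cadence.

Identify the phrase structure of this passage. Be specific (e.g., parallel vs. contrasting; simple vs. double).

repeated phrase

Both phrases have the same opening (x) and the same cadence (half cadence): the second is a restatement, not a consequent, so this is a repeated phrase rather than a period.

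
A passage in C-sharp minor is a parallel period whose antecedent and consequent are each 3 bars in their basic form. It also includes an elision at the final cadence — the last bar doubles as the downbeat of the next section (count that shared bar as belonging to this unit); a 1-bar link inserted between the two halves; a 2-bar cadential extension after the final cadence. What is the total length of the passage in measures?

9 measures

Basic parallel period: 3 + 3 = 6 bars.
6 (basic form) + 1 (link) + 2 (cadential extension) = 9.
The elision shares a bar with the next section but does not change this unit's count.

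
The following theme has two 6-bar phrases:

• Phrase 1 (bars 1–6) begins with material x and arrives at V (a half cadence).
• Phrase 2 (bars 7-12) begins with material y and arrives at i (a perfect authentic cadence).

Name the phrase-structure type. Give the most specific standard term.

Phrase 1 ends with a half cadence (weaker) and phrase 2 with a perfect authentic cadence (stronger): antecedent + consequent = a period.
The two phrases open with different material (x / y), so the period is contrasting.

contrasting period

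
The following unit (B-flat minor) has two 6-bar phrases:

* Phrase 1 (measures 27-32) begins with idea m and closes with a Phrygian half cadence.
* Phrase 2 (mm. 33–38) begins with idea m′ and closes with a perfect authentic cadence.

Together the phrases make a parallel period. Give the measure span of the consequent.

The phrase ending with the weaker cadence (Phrygian half cadence) is the antecedent; the one ending more conclusively (perfect authentic cadence) is the consequent. The consequent is measures 33–38.

measures 33–38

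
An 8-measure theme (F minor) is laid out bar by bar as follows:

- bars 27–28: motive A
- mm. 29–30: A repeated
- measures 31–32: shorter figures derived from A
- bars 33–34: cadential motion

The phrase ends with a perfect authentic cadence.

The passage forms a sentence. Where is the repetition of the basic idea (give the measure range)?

The presentation of a sentence is the basic idea (bars 27-28) plus its repetition (mm. 29–30); the repetition of the basic idea is therefore mm. 29–30.

measures 29–30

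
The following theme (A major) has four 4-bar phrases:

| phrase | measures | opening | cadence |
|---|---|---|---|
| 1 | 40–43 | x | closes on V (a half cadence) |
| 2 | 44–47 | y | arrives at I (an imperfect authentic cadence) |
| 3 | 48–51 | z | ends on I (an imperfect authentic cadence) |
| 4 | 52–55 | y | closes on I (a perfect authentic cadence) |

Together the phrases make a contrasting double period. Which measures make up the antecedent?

measures 40–47

In a double period the first pair of phrases (ending imperfect authentic cadence) is the large antecedent and the second pair (ending perfect authentic cadence) is the large consequent; the antecedent is measures 40–47.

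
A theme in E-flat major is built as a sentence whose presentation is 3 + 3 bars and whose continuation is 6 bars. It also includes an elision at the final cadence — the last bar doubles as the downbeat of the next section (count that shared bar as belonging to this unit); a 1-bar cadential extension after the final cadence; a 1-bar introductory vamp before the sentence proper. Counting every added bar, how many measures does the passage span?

Basic sentence: 3 + 3 + 6 = 12 bars.
12 (basic form) + 1 (cadential extension) + 1 (introduction) = 14.
The elision shares a bar with the next section but does not change this unit's count.

14 measures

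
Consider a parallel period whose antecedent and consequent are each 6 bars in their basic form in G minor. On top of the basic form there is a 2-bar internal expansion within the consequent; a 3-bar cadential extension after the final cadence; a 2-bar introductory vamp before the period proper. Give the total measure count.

Basic parallel period: 6 + 6 = 12 bars.
12 (basic form) + 2 (internal expansion) + 3 (cadential extension) + 2 (introduction) = 19.

19 measures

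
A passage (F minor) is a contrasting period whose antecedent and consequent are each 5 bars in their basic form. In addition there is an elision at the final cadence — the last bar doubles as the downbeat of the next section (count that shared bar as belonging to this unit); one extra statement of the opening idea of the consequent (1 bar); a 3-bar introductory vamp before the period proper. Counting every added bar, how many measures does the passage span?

Basic contrasting period: 5 + 5 = 10 bars.
10 (basic form) + 1 (extra statement) + 3 (introduction) = 14.
The elision shares a bar with the next section but does not change this unit's count.

14 measures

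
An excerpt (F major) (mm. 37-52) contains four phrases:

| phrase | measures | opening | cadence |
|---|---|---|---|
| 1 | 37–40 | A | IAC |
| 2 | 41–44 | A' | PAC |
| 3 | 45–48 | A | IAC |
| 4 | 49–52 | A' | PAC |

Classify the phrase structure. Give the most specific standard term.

The cadence pattern IAC–PAC–IAC–PAC is weak–strong twice, and phrases 3–4 restate phrases 1–2: a period heard twice, not a double period (which would end weakly at phrase 2).

repeated period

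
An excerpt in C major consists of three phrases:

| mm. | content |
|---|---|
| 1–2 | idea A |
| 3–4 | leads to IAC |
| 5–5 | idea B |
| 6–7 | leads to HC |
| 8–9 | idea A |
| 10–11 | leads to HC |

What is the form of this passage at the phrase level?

The final phrase closes with a half cadence, which is not stronger than the preceding half cadence; the 3 phrases lack an overall antecedent–consequent design and so form a phrase group.

phrase group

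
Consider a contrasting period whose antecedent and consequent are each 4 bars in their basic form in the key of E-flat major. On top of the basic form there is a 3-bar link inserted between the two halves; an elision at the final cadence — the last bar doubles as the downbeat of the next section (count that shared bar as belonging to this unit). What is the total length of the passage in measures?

Basic contrasting period: 4 + 4 = 8 bars.
8 (basic form) + 3 (link) = 11.
The elision shares a bar with the next section but does not change this unit's count.

11 measures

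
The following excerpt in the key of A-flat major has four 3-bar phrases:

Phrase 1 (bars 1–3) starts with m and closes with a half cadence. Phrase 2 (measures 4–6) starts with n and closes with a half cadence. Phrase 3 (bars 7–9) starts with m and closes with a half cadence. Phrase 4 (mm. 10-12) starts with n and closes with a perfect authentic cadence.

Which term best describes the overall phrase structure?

Four phrases in two halves: the first half (mm. 1–6) ends with a half cadence, the second (measures 7-12) with a perfect authentic cadence — a large antecedent–consequent pair, i.e. a double period.
Phrase 3 begins with the same material as phrase 1, making it parallel.

parallel double period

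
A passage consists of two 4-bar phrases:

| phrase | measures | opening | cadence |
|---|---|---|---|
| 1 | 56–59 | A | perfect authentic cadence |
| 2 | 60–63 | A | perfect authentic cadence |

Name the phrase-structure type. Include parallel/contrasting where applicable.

repeated phrase

Both phrases have the same opening (A) and the same cadence (perfect authentic cadence): the second is a restatement, not a consequent, so this is a repeated phrase rather than a period.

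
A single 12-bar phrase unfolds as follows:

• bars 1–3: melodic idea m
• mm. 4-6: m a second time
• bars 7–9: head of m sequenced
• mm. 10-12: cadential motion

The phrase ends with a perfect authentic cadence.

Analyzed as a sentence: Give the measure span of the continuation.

After the presentation (measures 1–6), the continuation covers the fragmentation through the cadence: measures 7-12.

measures 7–12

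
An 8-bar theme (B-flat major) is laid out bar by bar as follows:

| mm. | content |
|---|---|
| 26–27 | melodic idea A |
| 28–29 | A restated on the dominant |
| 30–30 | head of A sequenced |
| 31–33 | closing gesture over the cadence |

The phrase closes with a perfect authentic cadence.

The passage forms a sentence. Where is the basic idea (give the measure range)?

measures 26–27

The presentation of a sentence is the basic idea (measures 26–27) plus its repetition (measures 28–29); the basic idea is therefore mm. 26-27.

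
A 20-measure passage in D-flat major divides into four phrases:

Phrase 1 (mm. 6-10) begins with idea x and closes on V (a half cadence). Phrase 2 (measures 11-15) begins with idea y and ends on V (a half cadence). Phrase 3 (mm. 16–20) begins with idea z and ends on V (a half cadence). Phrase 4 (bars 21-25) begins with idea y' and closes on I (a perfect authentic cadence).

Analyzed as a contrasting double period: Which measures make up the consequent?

In a double period the four phrases pair into a large antecedent (phrases 1–2, ending half cadence) and a large consequent (phrases 3–4, ending perfect authentic cadence). The consequent spans measures 16-25.

measures 16–25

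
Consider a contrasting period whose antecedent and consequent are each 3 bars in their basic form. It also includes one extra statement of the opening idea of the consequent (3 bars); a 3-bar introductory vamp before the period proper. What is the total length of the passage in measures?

Basic contrasting period: 3 + 3 = 6 bars.
6 (basic form) + 3 (extra statement) + 3 (introduction) = 12.

12 measures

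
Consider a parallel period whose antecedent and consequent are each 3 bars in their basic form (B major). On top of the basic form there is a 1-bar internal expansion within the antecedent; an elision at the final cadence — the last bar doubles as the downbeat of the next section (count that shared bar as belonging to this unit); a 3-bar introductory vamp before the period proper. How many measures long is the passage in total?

Basic parallel period: 3 + 3 = 6 bars.
6 (basic form) + 1 (internal expansion) + 3 (introduction) = 10.
The elision shares a bar with the next section but does not change this unit's count.

10 measures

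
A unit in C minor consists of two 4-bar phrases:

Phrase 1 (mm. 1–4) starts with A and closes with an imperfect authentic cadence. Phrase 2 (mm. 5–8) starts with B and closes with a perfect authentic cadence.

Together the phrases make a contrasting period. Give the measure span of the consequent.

The phrase ending with the weaker cadence (imperfect authentic cadence) is the antecedent; the one ending more conclusively (perfect authentic cadence) is the consequent. The consequent is measures 5–8.

measures 5–8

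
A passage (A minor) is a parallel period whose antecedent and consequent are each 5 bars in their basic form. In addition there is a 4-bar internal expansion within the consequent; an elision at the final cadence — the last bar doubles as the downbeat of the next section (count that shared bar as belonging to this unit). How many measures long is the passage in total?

Basic parallel period: 5 + 5 = 10 bars.
10 (basic form) + 4 (internal expansion) = 14.
The elision shares a bar with the next section but does not change this unit's count.

14 measures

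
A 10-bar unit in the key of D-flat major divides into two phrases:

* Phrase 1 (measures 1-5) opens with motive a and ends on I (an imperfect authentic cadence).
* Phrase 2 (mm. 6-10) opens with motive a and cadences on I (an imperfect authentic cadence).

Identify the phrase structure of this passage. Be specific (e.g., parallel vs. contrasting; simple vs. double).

repeated phrase

Both phrases have the same opening (a) and the same cadence (imperfect authentic cadence): the second is a restatement, not a consequent, so this is a repeated phrase rather than a period.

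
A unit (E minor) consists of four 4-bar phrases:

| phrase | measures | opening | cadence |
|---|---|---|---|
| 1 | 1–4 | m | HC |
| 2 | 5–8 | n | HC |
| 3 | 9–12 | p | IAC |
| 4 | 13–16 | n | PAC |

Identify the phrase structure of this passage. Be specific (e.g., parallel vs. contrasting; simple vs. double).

contrasting double period

Four phrases in two halves: the first half (mm. 1-8) ends with a half cadence, the second (bars 9–16) with a perfect authentic cadence — a large antecedent–consequent pair, i.e. a double period.
Phrase 3 begins with different material from phrase 1, making it contrasting.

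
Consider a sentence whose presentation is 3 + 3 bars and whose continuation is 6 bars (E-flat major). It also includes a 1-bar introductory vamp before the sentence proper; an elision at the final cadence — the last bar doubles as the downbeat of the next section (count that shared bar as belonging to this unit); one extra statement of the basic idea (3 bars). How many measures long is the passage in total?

16 measures

Basic sentence: 3 + 3 + 6 = 12 bars.
12 (basic form) + 1 (introduction) + 3 (extra statement) = 16.
The elision shares a bar with the next section but does not change this unit's count.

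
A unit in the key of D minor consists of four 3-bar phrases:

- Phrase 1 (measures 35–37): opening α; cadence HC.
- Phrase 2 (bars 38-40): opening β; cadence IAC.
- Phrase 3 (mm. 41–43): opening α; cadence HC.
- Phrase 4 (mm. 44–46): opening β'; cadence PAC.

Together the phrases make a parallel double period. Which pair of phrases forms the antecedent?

In a double period the first pair of phrases (ending imperfect authentic cadence) is the large antecedent and the second pair (ending perfect authentic cadence) is the large consequent; the antecedent is phrases 1 and 2.

phrases 1 and 2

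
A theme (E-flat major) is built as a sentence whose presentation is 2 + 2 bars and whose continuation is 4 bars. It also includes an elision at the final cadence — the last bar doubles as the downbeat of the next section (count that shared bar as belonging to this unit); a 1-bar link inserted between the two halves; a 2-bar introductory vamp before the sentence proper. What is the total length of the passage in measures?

11 measures

Basic sentence: 2 + 2 + 4 = 8 bars.
8 (basic form) + 1 (link) + 2 (introduction) = 11.
The elision shares a bar with the next section but does not change this unit's count.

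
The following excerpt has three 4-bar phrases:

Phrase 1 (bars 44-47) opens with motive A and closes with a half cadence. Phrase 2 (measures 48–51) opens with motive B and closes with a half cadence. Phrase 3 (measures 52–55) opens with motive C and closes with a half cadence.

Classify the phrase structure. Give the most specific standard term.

phrase group

The final phrase closes with a half cadence, which is not stronger than the preceding half cadence; the 3 phrases lack an overall antecedent–consequent design and so form a phrase group.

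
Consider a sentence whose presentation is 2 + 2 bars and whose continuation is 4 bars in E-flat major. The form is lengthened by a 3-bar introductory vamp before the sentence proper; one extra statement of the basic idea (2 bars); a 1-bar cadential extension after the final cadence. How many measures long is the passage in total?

14 measures

Basic sentence: 2 + 2 + 4 = 8 bars.
8 (basic form) + 3 (introduction) + 2 (extra statement) + 1 (cadential extension) = 14.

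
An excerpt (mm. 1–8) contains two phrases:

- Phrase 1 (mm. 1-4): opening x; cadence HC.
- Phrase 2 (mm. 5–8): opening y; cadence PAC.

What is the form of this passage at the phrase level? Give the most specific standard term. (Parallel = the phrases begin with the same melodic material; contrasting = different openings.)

Phrase 1 ends with a half cadence (weaker) and phrase 2 with a perfect authentic cadence (stronger): antecedent + consequent = a period.
The two phrases open with different material (x / y), so the period is contrasting.

contrasting period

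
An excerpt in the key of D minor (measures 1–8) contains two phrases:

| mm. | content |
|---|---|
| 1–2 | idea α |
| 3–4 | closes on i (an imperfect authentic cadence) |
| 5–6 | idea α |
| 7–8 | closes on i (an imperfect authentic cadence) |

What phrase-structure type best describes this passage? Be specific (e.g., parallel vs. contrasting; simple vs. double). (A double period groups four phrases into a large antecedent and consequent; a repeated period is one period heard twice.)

Both phrases have the same opening (α) and the same cadence (imperfect authentic cadence): the second is a restatement, not a consequent, so this is a repeated phrase rather than a period.

repeated phrase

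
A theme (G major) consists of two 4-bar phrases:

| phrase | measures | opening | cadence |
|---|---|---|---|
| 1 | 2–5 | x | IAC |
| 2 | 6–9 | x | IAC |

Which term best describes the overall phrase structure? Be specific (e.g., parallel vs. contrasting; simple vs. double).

repeated phrase

Both phrases have the same opening (x) and the same cadence (imperfect authentic cadence): the second is a restatement, not a consequent, so this is a repeated phrase rather than a period.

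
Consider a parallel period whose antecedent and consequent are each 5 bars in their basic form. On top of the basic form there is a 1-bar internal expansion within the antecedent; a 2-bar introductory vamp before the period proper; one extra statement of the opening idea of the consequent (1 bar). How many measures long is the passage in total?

Basic parallel period: 5 + 5 = 10 bars.
10 (basic form) + 1 (internal expansion) + 2 (introduction) + 1 (extra statement) = 14.

14 measures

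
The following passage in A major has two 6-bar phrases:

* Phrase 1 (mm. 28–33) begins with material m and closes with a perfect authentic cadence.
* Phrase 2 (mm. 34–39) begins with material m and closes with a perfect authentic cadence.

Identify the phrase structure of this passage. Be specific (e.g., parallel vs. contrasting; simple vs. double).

repeated phrase

Both phrases have the same opening (m) and the same cadence (perfect authentic cadence): the second is a restatement, not a consequent, so this is a repeated phrase rather than a period.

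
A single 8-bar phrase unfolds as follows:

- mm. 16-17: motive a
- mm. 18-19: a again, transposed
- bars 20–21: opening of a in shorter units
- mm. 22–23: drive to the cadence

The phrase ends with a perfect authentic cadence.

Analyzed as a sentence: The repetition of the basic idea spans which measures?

The presentation of a sentence is the basic idea (measures 16–17) plus its repetition (measures 18–19); the repetition of the basic idea is therefore mm. 18-19.

measures 18–19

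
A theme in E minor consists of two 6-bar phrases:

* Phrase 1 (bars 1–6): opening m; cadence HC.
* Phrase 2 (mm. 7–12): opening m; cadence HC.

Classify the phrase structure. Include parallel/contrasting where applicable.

repeated phrase

Both phrases have the same opening (m) and the same cadence (half cadence): the second is a restatement, not a consequent, so this is a repeated phrase rather than a period.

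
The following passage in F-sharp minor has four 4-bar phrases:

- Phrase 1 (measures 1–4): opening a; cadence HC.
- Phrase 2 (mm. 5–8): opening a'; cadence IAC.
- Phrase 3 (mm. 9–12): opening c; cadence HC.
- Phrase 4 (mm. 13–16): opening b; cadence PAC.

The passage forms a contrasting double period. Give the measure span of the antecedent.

measures 1–8

In a double period the first pair of phrases (ending imperfect authentic cadence) is the large antecedent and the second pair (ending perfect authentic cadence) is the large consequent; the antecedent is measures 1–8.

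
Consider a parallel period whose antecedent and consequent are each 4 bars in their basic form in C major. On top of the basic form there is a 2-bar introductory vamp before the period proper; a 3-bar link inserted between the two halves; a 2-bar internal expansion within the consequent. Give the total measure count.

15 measures

Basic parallel period: 4 + 4 = 8 bars.
8 (basic form) + 2 (introduction) + 3 (link) + 2 (internal expansion) = 15.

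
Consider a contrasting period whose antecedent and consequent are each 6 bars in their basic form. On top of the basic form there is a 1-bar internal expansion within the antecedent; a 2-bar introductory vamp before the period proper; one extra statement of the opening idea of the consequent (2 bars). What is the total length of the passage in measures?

17 measures

Basic contrasting period: 6 + 6 = 12 bars.
12 (basic form) + 1 (internal expansion) + 2 (introduction) + 2 (extra statement) = 17.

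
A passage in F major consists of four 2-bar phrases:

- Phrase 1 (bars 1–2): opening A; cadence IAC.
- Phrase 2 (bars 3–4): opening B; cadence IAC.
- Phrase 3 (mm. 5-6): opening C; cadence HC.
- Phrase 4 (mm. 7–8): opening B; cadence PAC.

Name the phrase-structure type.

Four phrases in two halves: the first half (measures 1-4) ends with an imperfect authentic cadence, the second (measures 5-8) with a perfect authentic cadence — a large antecedent–consequent pair, i.e. a double period.
Phrase 3 begins with different material from phrase 1, making it contrasting.

contrasting double period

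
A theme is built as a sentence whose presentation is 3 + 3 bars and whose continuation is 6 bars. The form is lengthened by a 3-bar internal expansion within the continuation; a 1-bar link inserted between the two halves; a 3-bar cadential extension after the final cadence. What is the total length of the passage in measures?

Basic sentence: 3 + 3 + 6 = 12 bars.
12 (basic form) + 3 (internal expansion) + 1 (link) + 3 (cadential extension) = 19.

19 measures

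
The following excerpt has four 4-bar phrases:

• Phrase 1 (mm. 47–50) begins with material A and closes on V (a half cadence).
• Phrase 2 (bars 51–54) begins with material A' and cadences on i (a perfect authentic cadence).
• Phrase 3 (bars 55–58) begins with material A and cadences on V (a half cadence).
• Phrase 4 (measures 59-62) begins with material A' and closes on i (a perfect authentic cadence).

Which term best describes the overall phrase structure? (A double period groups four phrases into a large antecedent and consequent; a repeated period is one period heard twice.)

The cadence pattern HC–PAC–HC–PAC is weak–strong twice, and phrases 3–4 restate phrases 1–2: a period heard twice, not a double period (which would end weakly at phrase 2).

repeated period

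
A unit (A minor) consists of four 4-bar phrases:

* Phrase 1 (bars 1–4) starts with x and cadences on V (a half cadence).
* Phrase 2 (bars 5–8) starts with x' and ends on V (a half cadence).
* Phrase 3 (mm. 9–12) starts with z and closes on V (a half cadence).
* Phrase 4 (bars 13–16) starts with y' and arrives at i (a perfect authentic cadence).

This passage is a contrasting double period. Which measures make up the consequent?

In a double period the four phrases pair into a large antecedent (phrases 1–2, ending half cadence) and a large consequent (phrases 3–4, ending perfect authentic cadence). The consequent spans bars 9–16.

measures 9–16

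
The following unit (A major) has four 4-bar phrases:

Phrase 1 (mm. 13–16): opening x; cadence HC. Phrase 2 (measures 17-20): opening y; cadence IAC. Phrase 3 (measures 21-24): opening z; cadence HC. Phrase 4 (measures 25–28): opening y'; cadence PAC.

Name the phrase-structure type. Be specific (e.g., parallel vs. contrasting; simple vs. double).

Four phrases in two halves: the first half (bars 13-20) ends with an imperfect authentic cadence, the second (bars 21–28) with a perfect authentic cadence — a large antecedent–consequent pair, i.e. a double period.
Phrase 3 begins with different material from phrase 1, making it contrasting.

contrasting double period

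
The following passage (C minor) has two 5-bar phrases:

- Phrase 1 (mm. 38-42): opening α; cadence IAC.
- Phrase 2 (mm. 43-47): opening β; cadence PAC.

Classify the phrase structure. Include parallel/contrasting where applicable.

contrasting period

Phrase 1 ends with an imperfect authentic cadence (weaker) and phrase 2 with a perfect authentic cadence (stronger): antecedent + consequent = a period.
The two phrases open with different material (α / β), so the period is contrasting.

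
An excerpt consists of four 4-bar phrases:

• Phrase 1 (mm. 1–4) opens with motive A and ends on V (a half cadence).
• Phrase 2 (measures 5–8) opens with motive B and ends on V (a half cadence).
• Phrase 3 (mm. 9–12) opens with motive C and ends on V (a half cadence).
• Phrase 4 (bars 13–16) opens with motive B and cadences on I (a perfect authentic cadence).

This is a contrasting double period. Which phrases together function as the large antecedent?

In a double period the first pair of phrases (ending half cadence) is the large antecedent and the second pair (ending perfect authentic cadence) is the large consequent; the antecedent is phrases 1 and 2.

phrases 1 and 2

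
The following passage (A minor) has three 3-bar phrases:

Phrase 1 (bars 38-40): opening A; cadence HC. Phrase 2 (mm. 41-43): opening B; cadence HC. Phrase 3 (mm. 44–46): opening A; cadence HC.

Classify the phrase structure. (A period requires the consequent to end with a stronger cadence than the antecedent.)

phrase group

The final phrase closes with a half cadence, which is not stronger than the preceding half cadence; the 3 phrases lack an overall antecedent–consequent design and so form a phrase group.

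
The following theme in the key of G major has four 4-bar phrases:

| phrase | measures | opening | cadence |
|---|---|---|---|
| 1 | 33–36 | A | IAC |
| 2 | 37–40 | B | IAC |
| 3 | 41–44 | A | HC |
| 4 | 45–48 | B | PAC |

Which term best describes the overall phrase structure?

parallel double period

Four phrases in two halves: the first half (mm. 33–40) ends with an imperfect authentic cadence, the second (mm. 41–48) with a perfect authentic cadence — a large antecedent–consequent pair, i.e. a double period.
Phrase 3 begins with the same material as phrase 1, making it parallel.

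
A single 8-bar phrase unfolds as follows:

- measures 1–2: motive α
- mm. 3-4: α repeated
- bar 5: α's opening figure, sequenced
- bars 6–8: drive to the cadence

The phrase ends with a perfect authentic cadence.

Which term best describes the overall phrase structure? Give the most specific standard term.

sentence

Basic idea (bars 1-2) + its repetition (measures 3–4) form the presentation; fragmentation and cadence (bars 5–8) form the continuation — the 8-bar whole is a sentence.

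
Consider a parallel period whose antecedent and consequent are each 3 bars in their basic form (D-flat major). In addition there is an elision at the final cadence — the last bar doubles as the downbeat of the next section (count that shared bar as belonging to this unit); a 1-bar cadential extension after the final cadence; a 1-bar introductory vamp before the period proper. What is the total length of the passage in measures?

Basic parallel period: 3 + 3 = 6 bars.
6 (basic form) + 1 (cadential extension) + 1 (introduction) = 8.
The elision shares a bar with the next section but does not change this unit's count.

8 measures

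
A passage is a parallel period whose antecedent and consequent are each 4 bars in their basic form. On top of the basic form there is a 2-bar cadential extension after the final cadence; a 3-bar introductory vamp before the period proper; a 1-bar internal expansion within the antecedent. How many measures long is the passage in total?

Basic parallel period: 4 + 4 = 8 bars.
8 (basic form) + 2 (cadential extension) + 3 (introduction) + 1 (internal expansion) = 14.

14 measures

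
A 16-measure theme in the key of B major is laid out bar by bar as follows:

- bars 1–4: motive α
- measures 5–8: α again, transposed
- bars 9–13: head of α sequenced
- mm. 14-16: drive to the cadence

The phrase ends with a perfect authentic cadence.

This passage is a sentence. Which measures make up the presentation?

measures 1–8

The presentation of a sentence is the basic idea (bars 1–4) plus its repetition (mm. 5–8); the presentation is therefore mm. 1–8.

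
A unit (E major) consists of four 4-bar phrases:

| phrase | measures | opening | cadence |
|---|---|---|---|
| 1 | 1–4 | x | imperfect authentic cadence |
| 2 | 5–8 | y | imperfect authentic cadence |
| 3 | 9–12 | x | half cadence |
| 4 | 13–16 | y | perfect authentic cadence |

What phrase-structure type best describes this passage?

parallel double period

Four phrases in two halves: the first half (mm. 1–8) ends with an imperfect authentic cadence, the second (mm. 9–16) with a perfect authentic cadence — a large antecedent–consequent pair, i.e. a double period.
Phrase 3 begins with the same material as phrase 1, making it parallel.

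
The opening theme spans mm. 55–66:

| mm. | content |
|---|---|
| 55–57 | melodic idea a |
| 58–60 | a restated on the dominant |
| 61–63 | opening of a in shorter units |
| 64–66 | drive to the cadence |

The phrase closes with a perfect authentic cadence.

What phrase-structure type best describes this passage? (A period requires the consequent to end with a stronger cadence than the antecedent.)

Basic idea (mm. 55–57) + its repetition (mm. 58-60) form the presentation; fragmentation and cadence (mm. 61–66) form the continuation — the 12-bar whole is a sentence.

sentence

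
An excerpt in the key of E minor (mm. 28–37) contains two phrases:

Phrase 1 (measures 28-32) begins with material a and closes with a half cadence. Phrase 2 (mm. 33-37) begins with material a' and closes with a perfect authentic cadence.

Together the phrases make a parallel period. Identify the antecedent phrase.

The phrase ending with the weaker cadence (half cadence) is the antecedent; the one ending more conclusively (perfect authentic cadence) is the consequent. The antecedent is phrase 1.

phrase 1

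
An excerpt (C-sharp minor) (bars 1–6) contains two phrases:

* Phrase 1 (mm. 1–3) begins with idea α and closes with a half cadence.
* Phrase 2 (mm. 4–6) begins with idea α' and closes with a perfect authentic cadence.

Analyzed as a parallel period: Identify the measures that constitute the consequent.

The antecedent is the phrase ending with the weaker cadence (half cadence, phrase 1) and the consequent the one ending more conclusively (perfect authentic cadence, phrase 2); the consequent is bars 4–6.

measures 4–6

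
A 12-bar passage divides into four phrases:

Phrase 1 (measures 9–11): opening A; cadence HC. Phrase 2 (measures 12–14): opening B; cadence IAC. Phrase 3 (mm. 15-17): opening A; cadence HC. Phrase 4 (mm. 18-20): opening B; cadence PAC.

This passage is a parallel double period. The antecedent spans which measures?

measures 9–14

In a double period the four phrases pair into a large antecedent (phrases 1–2, ending imperfect authentic cadence) and a large consequent (phrases 3–4, ending perfect authentic cadence). The antecedent spans mm. 9-14.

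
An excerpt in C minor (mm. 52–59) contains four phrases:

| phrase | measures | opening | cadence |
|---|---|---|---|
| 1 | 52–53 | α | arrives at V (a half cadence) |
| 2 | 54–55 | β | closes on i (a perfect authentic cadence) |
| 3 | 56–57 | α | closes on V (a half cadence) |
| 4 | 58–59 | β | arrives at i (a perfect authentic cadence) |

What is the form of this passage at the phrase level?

repeated period

The cadence pattern HC–PAC–HC–PAC is weak–strong twice, and phrases 3–4 restate phrases 1–2: a period heard twice, not a double period (which would end weakly at phrase 2).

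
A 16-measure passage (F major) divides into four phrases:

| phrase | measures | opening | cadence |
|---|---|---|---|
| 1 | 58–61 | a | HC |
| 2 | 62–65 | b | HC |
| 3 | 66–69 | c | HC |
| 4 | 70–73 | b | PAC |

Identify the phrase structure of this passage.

contrasting double period

Four phrases in two halves: the first half (measures 58-65) ends with a half cadence, the second (mm. 66-73) with a perfect authentic cadence — a large antecedent–consequent pair, i.e. a double period.
Phrase 3 begins with different material from phrase 1, making it contrasting.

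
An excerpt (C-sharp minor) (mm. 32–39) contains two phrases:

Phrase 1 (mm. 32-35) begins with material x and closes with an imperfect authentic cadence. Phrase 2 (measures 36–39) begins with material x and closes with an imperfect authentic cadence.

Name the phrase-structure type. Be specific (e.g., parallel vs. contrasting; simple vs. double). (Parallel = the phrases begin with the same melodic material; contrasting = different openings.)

repeated phrase

Both phrases have the same opening (x) and the same cadence (imperfect authentic cadence): the second is a restatement, not a consequent, so this is a repeated phrase rather than a period.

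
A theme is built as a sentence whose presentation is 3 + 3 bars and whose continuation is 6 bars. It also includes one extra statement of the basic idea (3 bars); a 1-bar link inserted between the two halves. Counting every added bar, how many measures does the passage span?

Basic sentence: 3 + 3 + 6 = 12 bars.
12 (basic form) + 3 (extra statement) + 1 (link) = 16.

16 measures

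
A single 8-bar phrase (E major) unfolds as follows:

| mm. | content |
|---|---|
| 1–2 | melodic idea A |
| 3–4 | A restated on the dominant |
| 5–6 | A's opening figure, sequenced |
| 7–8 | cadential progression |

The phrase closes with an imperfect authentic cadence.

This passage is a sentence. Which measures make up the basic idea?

measures 1–2

The presentation of a sentence is the basic idea (bars 1–2) plus its repetition (mm. 3–4); the basic idea is therefore mm. 1–2.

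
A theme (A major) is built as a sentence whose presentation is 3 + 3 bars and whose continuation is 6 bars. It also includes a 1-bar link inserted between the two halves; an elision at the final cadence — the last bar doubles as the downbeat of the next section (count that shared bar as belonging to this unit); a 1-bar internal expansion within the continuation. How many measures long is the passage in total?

14 measures

Basic sentence: 3 + 3 + 6 = 12 bars.
12 (basic form) + 1 (link) + 1 (internal expansion) = 14.
The elision shares a bar with the next section but does not change this unit's count.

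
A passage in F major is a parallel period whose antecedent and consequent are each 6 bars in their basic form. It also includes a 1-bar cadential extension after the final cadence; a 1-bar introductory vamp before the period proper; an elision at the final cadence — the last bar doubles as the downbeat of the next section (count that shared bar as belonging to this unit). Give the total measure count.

14 measures

Basic parallel period: 6 + 6 = 12 bars.
12 (basic form) + 1 (cadential extension) + 1 (introduction) = 14.
The elision shares a bar with the next section but does not change this unit's count.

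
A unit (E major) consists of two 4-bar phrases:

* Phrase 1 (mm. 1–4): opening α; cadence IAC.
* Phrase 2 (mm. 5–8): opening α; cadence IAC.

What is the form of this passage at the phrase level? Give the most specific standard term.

repeated phrase

Both phrases have the same opening (α) and the same cadence (imperfect authentic cadence): the second is a restatement, not a consequent, so this is a repeated phrase rather than a period.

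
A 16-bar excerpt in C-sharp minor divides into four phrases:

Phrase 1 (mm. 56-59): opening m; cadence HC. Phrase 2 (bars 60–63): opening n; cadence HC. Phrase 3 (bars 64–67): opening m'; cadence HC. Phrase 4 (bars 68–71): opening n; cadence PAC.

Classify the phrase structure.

parallel double period

Four phrases in two halves: the first half (bars 56–63) ends with a half cadence, the second (mm. 64–71) with a perfect authentic cadence — a large antecedent–consequent pair, i.e. a double period.
Phrase 3 begins with the same material as phrase 1, making it parallel.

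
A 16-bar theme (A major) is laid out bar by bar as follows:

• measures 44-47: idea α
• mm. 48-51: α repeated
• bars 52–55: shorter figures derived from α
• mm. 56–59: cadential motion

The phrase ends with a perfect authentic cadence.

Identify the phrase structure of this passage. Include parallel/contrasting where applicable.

Basic idea (mm. 44-47) + its repetition (measures 48–51) form the presentation; fragmentation and cadence (bars 52–59) form the continuation — the 16-bar whole is a sentence.

sentence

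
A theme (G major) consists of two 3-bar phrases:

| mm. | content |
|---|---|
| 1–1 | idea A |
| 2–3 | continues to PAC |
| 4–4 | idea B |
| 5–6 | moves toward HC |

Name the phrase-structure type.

The second phrase closes with a half cadence, which is not stronger than the first phrase's perfect authentic cadence; without a weak→strong cadential pair there is no antecedent–consequent relationship, so this is a phrase group rather than a period.

phrase group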